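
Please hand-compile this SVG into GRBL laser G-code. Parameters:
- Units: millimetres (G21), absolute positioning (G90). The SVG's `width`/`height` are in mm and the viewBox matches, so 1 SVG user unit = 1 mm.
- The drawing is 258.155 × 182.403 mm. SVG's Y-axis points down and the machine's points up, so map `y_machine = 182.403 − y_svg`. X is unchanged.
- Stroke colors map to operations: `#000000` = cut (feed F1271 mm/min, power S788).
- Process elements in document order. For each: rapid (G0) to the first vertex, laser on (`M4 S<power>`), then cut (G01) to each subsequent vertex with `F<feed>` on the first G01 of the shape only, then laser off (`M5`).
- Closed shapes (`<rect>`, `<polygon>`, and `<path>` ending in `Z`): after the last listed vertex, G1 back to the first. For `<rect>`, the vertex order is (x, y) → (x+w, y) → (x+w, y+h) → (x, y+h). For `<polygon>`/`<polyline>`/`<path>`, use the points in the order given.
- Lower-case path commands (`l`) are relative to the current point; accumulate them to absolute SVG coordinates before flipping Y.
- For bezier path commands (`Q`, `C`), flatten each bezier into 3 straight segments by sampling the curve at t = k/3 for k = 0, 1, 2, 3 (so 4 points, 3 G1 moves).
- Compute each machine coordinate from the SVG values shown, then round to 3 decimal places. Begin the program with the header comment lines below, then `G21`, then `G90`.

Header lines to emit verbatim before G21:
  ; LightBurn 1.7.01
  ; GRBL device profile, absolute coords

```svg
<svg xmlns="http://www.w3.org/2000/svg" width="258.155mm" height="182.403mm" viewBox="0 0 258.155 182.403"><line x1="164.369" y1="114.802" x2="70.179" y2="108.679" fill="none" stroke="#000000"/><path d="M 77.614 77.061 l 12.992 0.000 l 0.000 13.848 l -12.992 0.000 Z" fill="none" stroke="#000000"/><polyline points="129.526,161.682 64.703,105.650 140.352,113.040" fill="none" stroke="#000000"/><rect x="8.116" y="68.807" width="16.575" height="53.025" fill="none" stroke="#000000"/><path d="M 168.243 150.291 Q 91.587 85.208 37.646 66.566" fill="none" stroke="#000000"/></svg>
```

; LightBurn 1.7.01
; GRBL device profile, absolute coords
G21
G90
G0 X164.369 Y67.601
M4 S788
G01 X70.179 Y73.724 F1271
M5
G0 X77.614 Y105.342
M4 S788
G01 X90.606 Y105.342 F1271
G01 X90.606 Y91.494
G01 X77.614 Y91.494
G01 X77.614 Y105.342
M5
G0 X129.526 Y20.721
M4 S788
G01 X64.703 Y76.753 F1271
G01 X140.352 Y69.363
M5
G0 X8.116 Y113.596
M4 S788
G01 X24.691 Y113.596 F1271
G01 X24.691 Y60.571
G01 X8.116 Y60.571
G01 X8.116 Y113.596
M5
G0 X168.243 Y32.112
M4 S788
G01 X119.663 Y70.341 F1271
G01 X76.131 Y98.249
G01 X37.646 Y115.837
M5

viewBox `0 0 258.155 182.403` with mm width/height → 1 unit = 1 mm. Flip: y_m = 182.403 − y_svg.

**Shape 1** — `<line>` line segment, stroke `#000000` → cut (S788, F1271). Machine vertices: (164.369,67.601) → (70.179,73.724). Open path.

**Shape 2** — `<path>` rectangle, stroke `#000000` → cut (S788, F1271). Machine vertices: (77.614,105.342) → (90.606,105.342) → (90.606,91.494) → (77.614,91.494) → (77.614,105.342). Closed: final G1 returns to the first vertex.

**Shape 3** — `<polyline>` open polyline, stroke `#000000` → cut (S788, F1271). Machine vertices: (129.526,20.721) → (64.703,76.753) → (140.352,69.363). Open path.

**Shape 4** — `<rect>` rectangle, stroke `#000000` → cut (S788, F1271). Machine vertices: (8.116,113.596) → (24.691,113.596) → (24.691,60.571) → (8.116,60.571) → (8.116,113.596). Closed: final G1 returns to the first vertex.

**Shape 5** — `<path>` quadratic bezier, stroke `#000000` → cut (S788, F1271). Control points (SVG): P0=(168.243,150.291), P1=(91.587,85.208), P2=(37.646,66.566); sampled at t=k/3. Machine vertices: (168.243,32.112) → (119.663,70.341) → (76.131,98.249) → (37.646,115.837). Open path.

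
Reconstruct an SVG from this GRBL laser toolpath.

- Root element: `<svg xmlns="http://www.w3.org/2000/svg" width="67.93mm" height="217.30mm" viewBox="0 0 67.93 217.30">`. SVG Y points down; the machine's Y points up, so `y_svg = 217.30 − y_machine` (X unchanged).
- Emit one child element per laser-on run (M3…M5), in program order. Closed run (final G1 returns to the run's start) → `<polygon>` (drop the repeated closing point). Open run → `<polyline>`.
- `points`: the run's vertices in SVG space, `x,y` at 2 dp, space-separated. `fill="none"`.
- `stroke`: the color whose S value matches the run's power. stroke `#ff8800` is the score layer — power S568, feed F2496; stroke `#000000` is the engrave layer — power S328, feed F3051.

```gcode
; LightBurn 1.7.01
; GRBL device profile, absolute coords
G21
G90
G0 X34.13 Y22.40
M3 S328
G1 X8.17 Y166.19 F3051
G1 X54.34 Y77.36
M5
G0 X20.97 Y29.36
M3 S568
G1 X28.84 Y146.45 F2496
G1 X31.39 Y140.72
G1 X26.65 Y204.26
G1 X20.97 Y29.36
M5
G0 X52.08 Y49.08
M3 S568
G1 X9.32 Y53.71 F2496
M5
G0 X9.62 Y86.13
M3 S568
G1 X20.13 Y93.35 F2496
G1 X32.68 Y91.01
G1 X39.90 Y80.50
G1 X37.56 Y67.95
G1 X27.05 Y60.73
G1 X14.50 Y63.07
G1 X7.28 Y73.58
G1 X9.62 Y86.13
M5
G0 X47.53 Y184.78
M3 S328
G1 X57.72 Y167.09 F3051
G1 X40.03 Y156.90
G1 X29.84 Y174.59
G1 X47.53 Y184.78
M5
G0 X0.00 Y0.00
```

<svg xmlns="http://www.w3.org/2000/svg" width="67.93mm" height="217.30mm" viewBox="0 0 67.93 217.30">
  <polyline points="34.13,194.90 8.17,51.11 54.34,139.94" fill="none" stroke="#000000"/>
  <polygon points="20.97,187.94 28.84,70.85 31.39,76.58 26.65,13.04" fill="none" stroke="#ff8800"/>
  <polyline points="52.08,168.22 9.32,163.59" fill="none" stroke="#ff8800"/>
  <polygon points="9.62,131.17 20.13,123.95 32.68,126.29 39.90,136.80 37.56,149.35 27.05,156.57 14.50,154.23 7.28,143.72" fill="none" stroke="#ff8800"/>
  <polygon points="47.53,32.52 57.72,50.21 40.03,60.40 29.84,42.71" fill="none" stroke="#000000"/>
</svg>

y_svg = 217.30 − y_m.

[1] S328→`#000000` (engrave); open run; points: 34.13,194.90 8.17,51.11 54.34,139.94

[2] S568→`#ff8800` (score); closed run; points: 20.97,187.94 28.84,70.85 31.39,76.58 26.65,13.04

[3] S568→`#ff8800` (score); open run; points: 52.08,168.22 9.32,163.59

[4] S568→`#ff8800` (score); closed run; points: 9.62,131.17 20.13,123.95 32.68,126.29 39.90,136.80 37.56,149.35 27.05,156.57 14.50,154.23 7.28,143.72

[5] S328→`#000000` (engrave); closed run; points: 47.53,32.52 57.72,50.21 40.03,60.40 29.84,42.71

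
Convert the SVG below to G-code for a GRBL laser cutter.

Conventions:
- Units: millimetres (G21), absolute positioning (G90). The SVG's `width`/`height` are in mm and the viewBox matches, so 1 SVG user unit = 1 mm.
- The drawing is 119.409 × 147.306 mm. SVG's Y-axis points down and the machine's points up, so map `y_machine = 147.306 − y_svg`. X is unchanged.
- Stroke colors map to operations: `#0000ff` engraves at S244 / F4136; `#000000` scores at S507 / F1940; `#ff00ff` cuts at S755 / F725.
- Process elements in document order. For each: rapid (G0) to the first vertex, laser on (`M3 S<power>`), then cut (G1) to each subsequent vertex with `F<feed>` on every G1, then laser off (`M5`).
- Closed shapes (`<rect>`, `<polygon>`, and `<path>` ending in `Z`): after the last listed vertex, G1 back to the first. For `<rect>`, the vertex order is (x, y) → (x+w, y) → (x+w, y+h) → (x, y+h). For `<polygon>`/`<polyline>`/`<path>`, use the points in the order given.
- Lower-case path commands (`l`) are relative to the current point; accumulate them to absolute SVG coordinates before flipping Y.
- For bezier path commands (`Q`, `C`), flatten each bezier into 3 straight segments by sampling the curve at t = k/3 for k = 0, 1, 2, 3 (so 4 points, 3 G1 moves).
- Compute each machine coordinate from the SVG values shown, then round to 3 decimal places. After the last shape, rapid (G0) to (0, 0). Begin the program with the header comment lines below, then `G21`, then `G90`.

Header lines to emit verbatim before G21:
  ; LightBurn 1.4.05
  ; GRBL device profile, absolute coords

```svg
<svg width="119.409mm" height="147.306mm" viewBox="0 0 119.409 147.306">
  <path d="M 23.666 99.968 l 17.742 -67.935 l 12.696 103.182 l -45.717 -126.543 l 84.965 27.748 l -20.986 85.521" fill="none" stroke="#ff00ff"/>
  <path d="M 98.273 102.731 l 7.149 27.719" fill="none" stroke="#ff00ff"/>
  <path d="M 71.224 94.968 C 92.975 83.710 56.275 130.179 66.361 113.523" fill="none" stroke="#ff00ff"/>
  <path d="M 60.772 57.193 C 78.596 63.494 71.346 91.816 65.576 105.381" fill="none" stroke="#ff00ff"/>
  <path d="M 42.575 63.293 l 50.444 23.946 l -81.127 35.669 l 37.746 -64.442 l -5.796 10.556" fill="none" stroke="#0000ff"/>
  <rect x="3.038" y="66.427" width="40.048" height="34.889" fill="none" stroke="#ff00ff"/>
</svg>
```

viewBox `0 0 119.409 147.306` with mm width/height → 1 unit = 1 mm. Flip: y_m = 147.306 − y_svg.

**Shape 1** — `<path>` open polyline, stroke `#ff00ff` → cut (S755, F725). Machine vertices: (23.666,47.338) → (41.408,115.273) → (54.104,12.091) → (8.387,138.634) → (93.352,110.886) → (72.366,25.365). Open path.

**Shape 2** — `<path>` line segment, stroke `#ff00ff` → cut (S755, F725). Machine vertices: (98.273,44.575) → (105.422,16.856). Open path.

**Shape 3** — `<path>` cubic bezier, stroke `#ff00ff` → cut (S755, F725). Control points (SVG): P0=(71.224,94.968), P1=(92.975,83.710), P2=(56.275,130.179), P3=(66.361,113.523); sampled at t=k/3. Machine vertices: (71.224,52.338) → (77.389,48.830) → (67.973,33.693) → (66.361,33.783). Open path.

**Shape 4** — `<path>` cubic bezier, stroke `#ff00ff` → cut (S755, F725). Control points (SVG): P0=(60.772,57.193), P1=(78.596,63.494), P2=(71.346,91.816), P3=(65.576,105.381); sampled at t=k/3. Machine vertices: (60.772,90.113) → (71.221,77.834) → (70.856,59.047) → (65.576,41.925). Open path.

**Shape 5** — `<path>` open polyline, stroke `#0000ff` → engrave (S244, F4136). Machine vertices: (42.575,84.013) → (93.019,60.067) → (11.892,24.398) → (49.638,88.840) → (43.842,78.284). Open path.

**Shape 6** — `<rect>` rectangle, stroke `#ff00ff` → cut (S755, F725). Machine vertices: (3.038,80.879) → (43.086,80.879) → (43.086,45.990) → (3.038,45.990) → (3.038,80.879). Closed: final G1 returns to the first vertex.

; LightBurn 1.4.05
; GRBL device profile, absolute coords
G21
G90
G0 X23.666 Y47.338
M3 S755
G1 X41.408 Y115.273 F725
G1 X54.104 Y12.091 F725
G1 X8.387 Y138.634 F725
G1 X93.352 Y110.886 F725
G1 X72.366 Y25.365 F725
M5
G0 X98.273 Y44.575
M3 S755
G1 X105.422 Y16.856 F725
M5
G0 X71.224 Y52.338
M3 S755
G1 X77.389 Y48.830 F725
G1 X67.973 Y33.693 F725
G1 X66.361 Y33.783 F725
M5
G0 X60.772 Y90.113
M3 S755
G1 X71.221 Y77.834 F725
G1 X70.856 Y59.047 F725
G1 X65.576 Y41.925 F725
M5
G0 X42.575 Y84.013
M3 S244
G1 X93.019 Y60.067 F4136
G1 X11.892 Y24.398 F4136
G1 X49.638 Y88.840 F4136
G1 X43.842 Y78.284 F4136
M5
G0 X3.038 Y80.879
M3 S755
G1 X43.086 Y80.879 F725
G1 X43.086 Y45.990 F725
G1 X3.038 Y45.990 F725
G1 X3.038 Y80.879 F725
M5
G0 X0.000 Y0.000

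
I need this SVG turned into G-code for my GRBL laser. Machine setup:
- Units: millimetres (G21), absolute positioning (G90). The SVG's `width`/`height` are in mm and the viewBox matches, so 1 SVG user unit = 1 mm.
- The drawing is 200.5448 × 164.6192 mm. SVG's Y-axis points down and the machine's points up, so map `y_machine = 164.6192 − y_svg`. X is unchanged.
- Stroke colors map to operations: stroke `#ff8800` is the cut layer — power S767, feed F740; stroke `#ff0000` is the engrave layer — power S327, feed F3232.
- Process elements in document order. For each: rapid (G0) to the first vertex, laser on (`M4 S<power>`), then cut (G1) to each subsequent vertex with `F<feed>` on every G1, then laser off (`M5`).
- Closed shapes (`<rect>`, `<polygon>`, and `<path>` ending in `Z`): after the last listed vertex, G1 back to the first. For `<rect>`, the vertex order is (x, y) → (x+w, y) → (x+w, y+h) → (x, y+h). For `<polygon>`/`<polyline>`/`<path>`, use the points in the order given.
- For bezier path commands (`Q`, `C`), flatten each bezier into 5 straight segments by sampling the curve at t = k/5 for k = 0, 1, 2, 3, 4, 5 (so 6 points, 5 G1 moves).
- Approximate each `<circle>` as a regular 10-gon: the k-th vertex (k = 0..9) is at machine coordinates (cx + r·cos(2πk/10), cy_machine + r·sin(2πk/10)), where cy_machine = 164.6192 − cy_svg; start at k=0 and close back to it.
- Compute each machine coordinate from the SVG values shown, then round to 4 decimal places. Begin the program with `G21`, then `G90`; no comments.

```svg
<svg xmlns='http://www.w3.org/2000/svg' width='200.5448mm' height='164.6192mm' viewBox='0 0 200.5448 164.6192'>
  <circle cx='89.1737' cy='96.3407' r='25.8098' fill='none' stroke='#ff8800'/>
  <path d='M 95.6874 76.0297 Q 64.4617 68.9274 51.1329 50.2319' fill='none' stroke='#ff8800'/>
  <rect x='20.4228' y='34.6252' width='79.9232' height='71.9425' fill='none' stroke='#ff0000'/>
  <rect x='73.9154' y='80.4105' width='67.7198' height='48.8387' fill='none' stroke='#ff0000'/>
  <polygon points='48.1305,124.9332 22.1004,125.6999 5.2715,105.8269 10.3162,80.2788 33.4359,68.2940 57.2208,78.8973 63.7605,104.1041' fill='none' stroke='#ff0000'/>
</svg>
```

G21
G90
G0 X114.9835 Y68.2785
M4 S767
G1 X110.0543 Y83.4491 F740
G1 X97.1494 Y92.8251 F740
G1 X81.1980 Y92.8251 F740
G1 X68.2931 Y83.4491 F740
G1 X63.3639 Y68.2785 F740
G1 X68.2931 Y53.1079 F740
G1 X81.1980 Y43.7319 F740
G1 X97.1494 Y43.7319 F740
G1 X110.0543 Y53.1079 F740
G1 X114.9835 Y68.2785 F740
M5
G0 X95.6874 Y88.5895
M4 S767
G1 X83.9130 Y91.8941 F740
G1 X73.5703 Y96.1263 F740
G1 X64.6594 Y101.2858 F740
G1 X57.1803 Y107.3728 F740
G1 X51.1329 Y114.3873 F740
M5
G0 X20.4228 Y129.9940
M4 S327
G1 X100.3460 Y129.9940 F3232
G1 X100.3460 Y58.0515 F3232
G1 X20.4228 Y58.0515 F3232
G1 X20.4228 Y129.9940 F3232
M5
G0 X73.9154 Y84.2087
M4 S327
G1 X141.6352 Y84.2087 F3232
G1 X141.6352 Y35.3700 F3232
G1 X73.9154 Y35.3700 F3232
G1 X73.9154 Y84.2087 F3232
M5
G0 X48.1305 Y39.6860
M4 S327
G1 X22.1004 Y38.9193 F3232
G1 X5.2715 Y58.7923 F3232
G1 X10.3162 Y84.3404 F3232
G1 X33.4359 Y96.3252 F3232
G1 X57.2208 Y85.7219 F3232
G1 X63.7605 Y60.5151 F3232
G1 X48.1305 Y39.6860 F3232
M5

viewBox `0 0 200.5448 164.6192` with mm width/height → 1 unit = 1 mm. Flip: y_m = 164.6192 − y_svg.

**Shape 1** — `<circle>` circle, stroke `#ff8800` → cut (S767, F740). Machine vertices: (114.9835,68.2785) → (110.0543,83.4491) → (97.1494,92.8251) → (81.1980,92.8251) → (68.2931,83.4491) → (63.3639,68.2785) → (68.2931,53.1079) → (81.1980,43.7319) → (97.1494,43.7319) → (110.0543,53.1079) → (114.9835,68.2785). Closed: final G1 returns to the first vertex.

**Shape 2** — `<path>` quadratic bezier, stroke `#ff8800` → cut (S767, F740). Control points (SVG): P0=(95.6874,76.0297), P1=(64.4617,68.9274), P2=(51.1329,50.2319); sampled at t=k/5. Machine vertices: (95.6874,88.5895) → (83.9130,91.8941) → (73.5703,96.1263) → (64.6594,101.2858) → (57.1803,107.3728) → (51.1329,114.3873). Open path.

**Shape 3** — `<rect>` rectangle, stroke `#ff0000` → engrave (S327, F3232). Machine vertices: (20.4228,129.9940) → (100.3460,129.9940) → (100.3460,58.0515) → (20.4228,58.0515) → (20.4228,129.9940). Closed: final G1 returns to the first vertex.

**Shape 4** — `<rect>` rectangle, stroke `#ff0000` → engrave (S327, F3232). Machine vertices: (73.9154,84.2087) → (141.6352,84.2087) → (141.6352,35.3700) → (73.9154,35.3700) → (73.9154,84.2087). Closed: final G1 returns to the first vertex.

**Shape 5** — `<polygon>` regular polygon, stroke `#ff0000` → engrave (S327, F3232). Machine vertices: (48.1305,39.6860) → (22.1004,38.9193) → (5.2715,58.7923) → (10.3162,84.3404) → (33.4359,96.3252) → (57.2208,85.7219) → (63.7605,60.5151) → (48.1305,39.6860). Closed: final G1 returns to the first vertex.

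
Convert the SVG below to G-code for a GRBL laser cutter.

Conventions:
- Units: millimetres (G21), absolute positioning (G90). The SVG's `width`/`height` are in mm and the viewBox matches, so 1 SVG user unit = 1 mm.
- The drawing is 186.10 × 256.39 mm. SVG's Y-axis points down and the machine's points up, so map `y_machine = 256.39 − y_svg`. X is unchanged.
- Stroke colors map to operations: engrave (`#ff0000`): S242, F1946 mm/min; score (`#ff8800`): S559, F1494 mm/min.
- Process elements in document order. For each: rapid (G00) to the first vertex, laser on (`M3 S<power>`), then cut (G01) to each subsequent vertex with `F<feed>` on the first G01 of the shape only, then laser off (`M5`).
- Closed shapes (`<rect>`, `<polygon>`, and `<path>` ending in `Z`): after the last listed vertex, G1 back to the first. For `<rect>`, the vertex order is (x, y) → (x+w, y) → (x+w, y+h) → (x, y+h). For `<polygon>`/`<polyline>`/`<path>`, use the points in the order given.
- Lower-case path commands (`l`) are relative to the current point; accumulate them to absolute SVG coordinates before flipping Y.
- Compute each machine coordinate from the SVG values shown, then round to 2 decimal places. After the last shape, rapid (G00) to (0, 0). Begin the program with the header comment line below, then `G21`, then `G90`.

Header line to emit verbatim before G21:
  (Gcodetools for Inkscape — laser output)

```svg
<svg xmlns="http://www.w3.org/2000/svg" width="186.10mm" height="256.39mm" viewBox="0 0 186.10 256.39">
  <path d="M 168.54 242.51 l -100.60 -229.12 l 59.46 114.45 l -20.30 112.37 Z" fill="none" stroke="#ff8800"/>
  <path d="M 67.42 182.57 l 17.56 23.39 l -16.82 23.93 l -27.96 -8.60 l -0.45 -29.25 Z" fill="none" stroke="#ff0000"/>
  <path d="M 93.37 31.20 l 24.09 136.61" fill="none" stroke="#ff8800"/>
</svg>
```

(Gcodetools for Inkscape — laser output)
G21
G90
G00 X168.54 Y13.88
M3 S559
G01 X67.94 Y243.00 F1494
G01 X127.40 Y128.55
G01 X107.10 Y16.18
G01 X168.54 Y13.88
M5
G00 X67.42 Y73.82
M3 S242
G01 X84.98 Y50.43 F1946
G01 X68.16 Y26.50
G01 X40.20 Y35.10
G01 X39.75 Y64.35
G01 X67.42 Y73.82
M5
G00 X93.37 Y225.19
M3 S559
G01 X117.46 Y88.58 F1494
M5
G00 X0.00 Y0.00

viewBox `0 0 186.10 256.39` with mm width/height → 1 unit = 1 mm. Flip: y_m = 256.39 − y_svg.

**Shape 1** — `<path>` closed polygon, stroke `#ff8800` → score (S559, F1494). Machine vertices: (168.54,13.88) → (67.94,243.00) → (127.40,128.55) → (107.10,16.18) → (168.54,13.88). Closed: final G1 returns to the first vertex.

**Shape 2** — `<path>` regular polygon, stroke `#ff0000` → engrave (S242, F1946). Machine vertices: (67.42,73.82) → (84.98,50.43) → (68.16,26.50) → (40.20,35.10) → (39.75,64.35) → (67.42,73.82). Closed: final G1 returns to the first vertex.

**Shape 3** — `<path>` line segment, stroke `#ff8800` → score (S559, F1494). Machine vertices: (93.37,225.19) → (117.46,88.58). Open path.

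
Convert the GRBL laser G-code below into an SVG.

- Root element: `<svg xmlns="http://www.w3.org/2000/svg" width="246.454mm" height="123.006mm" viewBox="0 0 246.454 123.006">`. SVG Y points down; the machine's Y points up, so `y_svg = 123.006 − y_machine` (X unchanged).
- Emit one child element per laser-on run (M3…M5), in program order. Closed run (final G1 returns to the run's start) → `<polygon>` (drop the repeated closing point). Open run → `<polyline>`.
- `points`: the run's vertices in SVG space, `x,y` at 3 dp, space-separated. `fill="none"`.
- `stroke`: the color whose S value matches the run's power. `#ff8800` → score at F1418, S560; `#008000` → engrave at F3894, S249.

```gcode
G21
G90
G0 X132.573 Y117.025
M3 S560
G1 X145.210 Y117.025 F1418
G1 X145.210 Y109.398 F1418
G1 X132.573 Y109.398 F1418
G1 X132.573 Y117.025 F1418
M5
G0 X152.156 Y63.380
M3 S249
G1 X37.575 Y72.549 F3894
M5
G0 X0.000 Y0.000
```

y_svg = 123.006 − y_m.

[1] S560→`#ff8800` (score); closed run; points: 132.573,5.981 145.210,5.981 145.210,13.608 132.573,13.608

[2] S249→`#008000` (engrave); open run; points: 152.156,59.626 37.575,50.457

<svg xmlns="http://www.w3.org/2000/svg" width="246.454mm" height="123.006mm" viewBox="0 0 246.454 123.006">
  <polygon points="132.573,5.981 145.210,5.981 145.210,13.608 132.573,13.608" fill="none" stroke="#ff8800"/>
  <polyline points="152.156,59.626 37.575,50.457" fill="none" stroke="#008000"/>
</svg>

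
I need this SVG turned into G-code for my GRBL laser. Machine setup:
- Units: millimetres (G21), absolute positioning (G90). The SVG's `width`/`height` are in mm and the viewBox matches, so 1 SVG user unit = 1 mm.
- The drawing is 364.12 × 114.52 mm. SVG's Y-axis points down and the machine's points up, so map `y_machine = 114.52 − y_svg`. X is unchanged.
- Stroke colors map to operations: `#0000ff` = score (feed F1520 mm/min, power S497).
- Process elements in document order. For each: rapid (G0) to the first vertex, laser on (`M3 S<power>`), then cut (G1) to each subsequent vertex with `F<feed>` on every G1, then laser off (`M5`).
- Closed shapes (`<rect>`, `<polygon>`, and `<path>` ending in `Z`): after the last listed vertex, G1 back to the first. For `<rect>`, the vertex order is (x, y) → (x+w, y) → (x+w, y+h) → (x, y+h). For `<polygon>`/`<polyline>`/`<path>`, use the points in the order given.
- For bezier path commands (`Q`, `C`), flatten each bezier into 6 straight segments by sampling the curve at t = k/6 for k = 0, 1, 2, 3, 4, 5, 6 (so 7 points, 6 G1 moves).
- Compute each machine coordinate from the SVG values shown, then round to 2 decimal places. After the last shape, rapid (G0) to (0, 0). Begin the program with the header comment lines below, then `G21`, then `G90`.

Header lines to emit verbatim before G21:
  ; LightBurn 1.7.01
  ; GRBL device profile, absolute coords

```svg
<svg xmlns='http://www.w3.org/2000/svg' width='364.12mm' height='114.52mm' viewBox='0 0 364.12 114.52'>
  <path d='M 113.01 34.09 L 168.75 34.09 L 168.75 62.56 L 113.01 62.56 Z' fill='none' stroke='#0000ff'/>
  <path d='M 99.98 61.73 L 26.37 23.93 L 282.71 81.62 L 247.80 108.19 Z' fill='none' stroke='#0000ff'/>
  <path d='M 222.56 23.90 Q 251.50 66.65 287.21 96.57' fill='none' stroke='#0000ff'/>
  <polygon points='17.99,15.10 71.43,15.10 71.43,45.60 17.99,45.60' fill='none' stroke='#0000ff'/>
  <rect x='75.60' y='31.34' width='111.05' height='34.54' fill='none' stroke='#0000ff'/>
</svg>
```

1 u = 1 mm; y_m = 114.52 − y.

[1] `<path>` rectangle, #0000ff→score S497 F1520: (113.01,80.43) → (168.75,80.43) → (168.75,51.96) → (113.01,51.96) → (113.01,80.43) (closed)

[2] `<path>` closed polygon, #0000ff→score S497 F1520: (99.98,52.79) → (26.37,90.59) → (282.71,32.90) → (247.80,6.33) → (99.98,52.79) (closed)

[3] `<path>` quadratic bezier, #0000ff→score S497 F1520: (222.56,90.62) → (232.39,76.73) → (242.61,63.55) → (253.19,51.08) → (264.16,39.32) → (275.49,28.28) → (287.21,17.95)

[4] `<polygon>` rectangle, #0000ff→score S497 F1520: (17.99,99.42) → (71.43,99.42) → (71.43,68.92) → (17.99,68.92) → (17.99,99.42) (closed)

[5] `<rect>` rectangle, #0000ff→score S497 F1520: (75.60,83.18) → (186.65,83.18) → (186.65,48.64) → (75.60,48.64) → (75.60,83.18) (closed)

; LightBurn 1.7.01
; GRBL device profile, absolute coords
G21
G90
G0 X113.01 Y80.43
M3 S497
G1 X168.75 Y80.43 F1520
G1 X168.75 Y51.96 F1520
G1 X113.01 Y51.96 F1520
G1 X113.01 Y80.43 F1520
M5
G0 X99.98 Y52.79
M3 S497
G1 X26.37 Y90.59 F1520
G1 X282.71 Y32.90 F1520
G1 X247.80 Y6.33 F1520
G1 X99.98 Y52.79 F1520
M5
G0 X222.56 Y90.62
M3 S497
G1 X232.39 Y76.73 F1520
G1 X242.61 Y63.55 F1520
G1 X253.19 Y51.08 F1520
G1 X264.16 Y39.32 F1520
G1 X275.49 Y28.28 F1520
G1 X287.21 Y17.95 F1520
M5
G0 X17.99 Y99.42
M3 S497
G1 X71.43 Y99.42 F1520
G1 X71.43 Y68.92 F1520
G1 X17.99 Y68.92 F1520
G1 X17.99 Y99.42 F1520
M5
G0 X75.60 Y83.18
M3 S497
G1 X186.65 Y83.18 F1520
G1 X186.65 Y48.64 F1520
G1 X75.60 Y48.64 F1520
G1 X75.60 Y83.18 F1520
M5
G0 X0.00 Y0.00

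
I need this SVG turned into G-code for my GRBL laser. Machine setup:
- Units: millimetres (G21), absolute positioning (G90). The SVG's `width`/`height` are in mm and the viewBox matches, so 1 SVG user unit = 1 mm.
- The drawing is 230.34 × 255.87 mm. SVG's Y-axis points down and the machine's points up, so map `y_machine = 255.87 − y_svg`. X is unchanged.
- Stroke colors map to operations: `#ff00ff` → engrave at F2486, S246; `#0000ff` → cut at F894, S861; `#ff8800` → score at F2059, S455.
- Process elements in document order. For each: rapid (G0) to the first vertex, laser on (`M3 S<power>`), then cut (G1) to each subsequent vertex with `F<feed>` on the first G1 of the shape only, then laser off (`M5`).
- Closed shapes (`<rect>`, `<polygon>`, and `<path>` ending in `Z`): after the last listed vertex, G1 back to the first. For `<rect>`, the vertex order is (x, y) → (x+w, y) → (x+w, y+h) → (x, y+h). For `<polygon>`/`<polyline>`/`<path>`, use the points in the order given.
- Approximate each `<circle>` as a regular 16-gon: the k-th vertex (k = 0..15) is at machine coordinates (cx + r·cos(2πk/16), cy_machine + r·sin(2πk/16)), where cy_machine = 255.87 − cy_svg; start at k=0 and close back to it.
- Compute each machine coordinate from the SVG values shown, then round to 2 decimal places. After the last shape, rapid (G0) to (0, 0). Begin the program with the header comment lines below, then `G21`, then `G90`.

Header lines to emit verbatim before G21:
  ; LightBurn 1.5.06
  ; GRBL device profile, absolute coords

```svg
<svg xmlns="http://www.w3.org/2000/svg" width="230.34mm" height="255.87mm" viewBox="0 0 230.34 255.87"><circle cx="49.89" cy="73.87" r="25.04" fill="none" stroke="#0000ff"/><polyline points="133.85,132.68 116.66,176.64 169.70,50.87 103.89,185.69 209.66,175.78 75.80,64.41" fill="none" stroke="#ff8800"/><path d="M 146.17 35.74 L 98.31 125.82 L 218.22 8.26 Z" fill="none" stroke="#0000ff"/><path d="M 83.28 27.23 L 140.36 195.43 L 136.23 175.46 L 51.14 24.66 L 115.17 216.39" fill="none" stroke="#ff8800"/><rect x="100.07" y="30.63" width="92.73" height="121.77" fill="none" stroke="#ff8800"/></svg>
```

Since the viewBox matches the mm dimensions, user units are millimetres directly. The only transform is the Y-flip y_m = 255.87 − y_svg.

Shape 1 is a circle drawn with `<circle>`. Its stroke #0000ff means cut at S861, F894. After flipping Y the toolpath is (74.93,182.00) → (73.02,191.58) → (67.60,199.71) → (59.47,205.13) → (49.89,207.04) → (40.31,205.13) → (32.18,199.71) → (26.76,191.58) → (24.85,182.00) → (26.76,172.42) → (32.18,164.29) → (40.31,158.87) → (49.89,156.96) → (59.47,158.87) → (67.60,164.29) → (73.02,172.42) → (74.93,182.00), returning to the start.

Shape 2 is a open polyline drawn with `<polyline>`. Its stroke #ff8800 means score at S455, F2059. After flipping Y the toolpath is (133.85,123.19) → (116.66,79.23) → (169.70,205.00) → (103.89,70.18) → (209.66,80.09) → (75.80,191.46).

Shape 3 is a closed polygon drawn with `<path>`. Its stroke #0000ff means cut at S861, F894. After flipping Y the toolpath is (146.17,220.13) → (98.31,130.05) → (218.22,247.61) → (146.17,220.13), returning to the start.

Shape 4 is a open polyline drawn with `<path>`. Its stroke #ff8800 means score at S455, F2059. After flipping Y the toolpath is (83.28,228.64) → (140.36,60.44) → (136.23,80.41) → (51.14,231.21) → (115.17,39.48).

Shape 5 is a rectangle drawn with `<rect>`. Its stroke #ff8800 means score at S455, F2059. After flipping Y the toolpath is (100.07,225.24) → (192.80,225.24) → (192.80,103.47) → (100.07,103.47) → (100.07,225.24), returning to the start.

; LightBurn 1.5.06
; GRBL device profile, absolute coords
G21
G90
G0 X74.93 Y182.00
M3 S861
G1 X73.02 Y191.58 F894
G1 X67.60 Y199.71
G1 X59.47 Y205.13
G1 X49.89 Y207.04
G1 X40.31 Y205.13
G1 X32.18 Y199.71
G1 X26.76 Y191.58
G1 X24.85 Y182.00
G1 X26.76 Y172.42
G1 X32.18 Y164.29
G1 X40.31 Y158.87
G1 X49.89 Y156.96
G1 X59.47 Y158.87
G1 X67.60 Y164.29
G1 X73.02 Y172.42
G1 X74.93 Y182.00
M5
G0 X133.85 Y123.19
M3 S455
G1 X116.66 Y79.23 F2059
G1 X169.70 Y205.00
G1 X103.89 Y70.18
G1 X209.66 Y80.09
G1 X75.80 Y191.46
M5
G0 X146.17 Y220.13
M3 S861
G1 X98.31 Y130.05 F894
G1 X218.22 Y247.61
G1 X146.17 Y220.13
M5
G0 X83.28 Y228.64
M3 S455
G1 X140.36 Y60.44 F2059
G1 X136.23 Y80.41
G1 X51.14 Y231.21
G1 X115.17 Y39.48
M5
G0 X100.07 Y225.24
M3 S455
G1 X192.80 Y225.24 F2059
G1 X192.80 Y103.47
G1 X100.07 Y103.47
G1 X100.07 Y225.24
M5
G0 X0.00 Y0.00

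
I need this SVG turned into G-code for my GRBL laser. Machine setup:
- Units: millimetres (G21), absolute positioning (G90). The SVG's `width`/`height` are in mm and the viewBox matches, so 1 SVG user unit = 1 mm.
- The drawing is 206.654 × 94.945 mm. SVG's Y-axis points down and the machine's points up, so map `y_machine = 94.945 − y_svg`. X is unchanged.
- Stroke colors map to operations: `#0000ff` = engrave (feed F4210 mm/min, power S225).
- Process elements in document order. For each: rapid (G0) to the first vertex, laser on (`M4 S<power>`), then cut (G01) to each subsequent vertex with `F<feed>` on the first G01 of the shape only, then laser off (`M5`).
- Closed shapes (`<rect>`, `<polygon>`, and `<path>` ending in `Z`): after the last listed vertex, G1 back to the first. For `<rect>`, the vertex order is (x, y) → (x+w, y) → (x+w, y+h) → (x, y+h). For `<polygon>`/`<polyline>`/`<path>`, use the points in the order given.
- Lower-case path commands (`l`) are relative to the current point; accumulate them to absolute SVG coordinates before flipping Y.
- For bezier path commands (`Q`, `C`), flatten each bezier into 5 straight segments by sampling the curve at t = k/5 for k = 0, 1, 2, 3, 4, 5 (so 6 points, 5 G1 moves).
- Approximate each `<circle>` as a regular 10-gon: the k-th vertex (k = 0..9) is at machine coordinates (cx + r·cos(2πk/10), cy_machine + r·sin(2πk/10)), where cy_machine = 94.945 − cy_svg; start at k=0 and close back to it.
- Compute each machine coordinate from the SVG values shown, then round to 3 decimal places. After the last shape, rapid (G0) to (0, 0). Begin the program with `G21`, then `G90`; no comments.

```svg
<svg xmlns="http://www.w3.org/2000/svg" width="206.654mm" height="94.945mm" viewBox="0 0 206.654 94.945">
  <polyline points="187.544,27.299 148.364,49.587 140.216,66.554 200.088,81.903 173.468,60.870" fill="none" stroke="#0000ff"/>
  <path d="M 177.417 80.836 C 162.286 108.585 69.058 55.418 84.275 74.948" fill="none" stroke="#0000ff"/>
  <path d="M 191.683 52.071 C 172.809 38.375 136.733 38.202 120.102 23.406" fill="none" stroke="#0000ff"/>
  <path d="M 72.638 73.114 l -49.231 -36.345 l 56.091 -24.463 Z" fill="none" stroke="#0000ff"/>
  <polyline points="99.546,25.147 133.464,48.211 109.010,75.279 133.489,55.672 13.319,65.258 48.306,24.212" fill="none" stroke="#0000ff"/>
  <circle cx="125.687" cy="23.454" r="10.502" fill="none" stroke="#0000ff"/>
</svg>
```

viewBox `0 0 206.654 94.945` with mm width/height → 1 unit = 1 mm. Flip: y_m = 94.945 − y_svg.

**Shape 1** — `<polyline>` open polyline, stroke `#0000ff` → engrave (S225, F4210). Machine vertices: (187.544,67.646) → (148.364,45.358) → (140.216,28.391) → (200.088,13.042) → (173.468,34.075). Open path.

**Shape 2** — `<path>` cubic bezier, stroke `#0000ff` → engrave (S225, F4210). Control points (SVG): P0=(177.417,80.836), P1=(162.286,108.585), P2=(69.058,55.418), P3=(84.275,74.948); sampled at t=k/5. Machine vertices: (177.417,14.109) → (160.459,5.941) → (133.712,9.819) → (106.130,18.370) → (86.666,24.220) → (84.275,19.997). Open path.

**Shape 3** — `<path>` cubic bezier, stroke `#0000ff` → engrave (S225, F4210). Control points (SVG): P0=(191.683,52.071), P1=(172.809,38.375), P2=(136.733,38.202), P3=(120.102,23.406); sampled at t=k/5. Machine vertices: (191.683,42.874) → (178.588,49.694) → (163.123,54.620) → (147.047,59.001) → (132.121,64.191) → (120.102,71.539). Open path.

**Shape 4** — `<path>` regular polygon, stroke `#0000ff` → engrave (S225, F4210). Machine vertices: (72.638,21.831) → (23.407,58.176) → (79.498,82.639) → (72.638,21.831). Closed: final G1 returns to the first vertex.

**Shape 5** — `<polyline>` open polyline, stroke `#0000ff` → engrave (S225, F4210). Machine vertices: (99.546,69.798) → (133.464,46.734) → (109.010,19.666) → (133.489,39.273) → (13.319,29.687) → (48.306,70.733). Open path.

**Shape 6** — `<circle>` circle, stroke `#0000ff` → engrave (S225, F4210). Machine vertices: (136.189,71.491) → (134.183,77.664) → (128.932,81.479) → (122.442,81.479) → (117.191,77.664) → (115.185,71.491) → (117.191,65.318) → (122.442,61.503) → (128.932,61.503) → (134.183,65.318) → (136.189,71.491). Closed: final G1 returns to the first vertex.

G21
G90
G0 X187.544 Y67.646
M4 S225
G01 X148.364 Y45.358 F4210
G01 X140.216 Y28.391
G01 X200.088 Y13.042
G01 X173.468 Y34.075
M5
G0 X177.417 Y14.109
M4 S225
G01 X160.459 Y5.941 F4210
G01 X133.712 Y9.819
G01 X106.130 Y18.370
G01 X86.666 Y24.220
G01 X84.275 Y19.997
M5
G0 X191.683 Y42.874
M4 S225
G01 X178.588 Y49.694 F4210
G01 X163.123 Y54.620
G01 X147.047 Y59.001
G01 X132.121 Y64.191
G01 X120.102 Y71.539
M5
G0 X72.638 Y21.831
M4 S225
G01 X23.407 Y58.176 F4210
G01 X79.498 Y82.639
G01 X72.638 Y21.831
M5
G0 X99.546 Y69.798
M4 S225
G01 X133.464 Y46.734 F4210
G01 X109.010 Y19.666
G01 X133.489 Y39.273
G01 X13.319 Y29.687
G01 X48.306 Y70.733
M5
G0 X136.189 Y71.491
M4 S225
G01 X134.183 Y77.664 F4210
G01 X128.932 Y81.479
G01 X122.442 Y81.479
G01 X117.191 Y77.664
G01 X115.185 Y71.491
G01 X117.191 Y65.318
G01 X122.442 Y61.503
G01 X128.932 Y61.503
G01 X134.183 Y65.318
G01 X136.189 Y71.491
M5
G0 X0.000 Y0.000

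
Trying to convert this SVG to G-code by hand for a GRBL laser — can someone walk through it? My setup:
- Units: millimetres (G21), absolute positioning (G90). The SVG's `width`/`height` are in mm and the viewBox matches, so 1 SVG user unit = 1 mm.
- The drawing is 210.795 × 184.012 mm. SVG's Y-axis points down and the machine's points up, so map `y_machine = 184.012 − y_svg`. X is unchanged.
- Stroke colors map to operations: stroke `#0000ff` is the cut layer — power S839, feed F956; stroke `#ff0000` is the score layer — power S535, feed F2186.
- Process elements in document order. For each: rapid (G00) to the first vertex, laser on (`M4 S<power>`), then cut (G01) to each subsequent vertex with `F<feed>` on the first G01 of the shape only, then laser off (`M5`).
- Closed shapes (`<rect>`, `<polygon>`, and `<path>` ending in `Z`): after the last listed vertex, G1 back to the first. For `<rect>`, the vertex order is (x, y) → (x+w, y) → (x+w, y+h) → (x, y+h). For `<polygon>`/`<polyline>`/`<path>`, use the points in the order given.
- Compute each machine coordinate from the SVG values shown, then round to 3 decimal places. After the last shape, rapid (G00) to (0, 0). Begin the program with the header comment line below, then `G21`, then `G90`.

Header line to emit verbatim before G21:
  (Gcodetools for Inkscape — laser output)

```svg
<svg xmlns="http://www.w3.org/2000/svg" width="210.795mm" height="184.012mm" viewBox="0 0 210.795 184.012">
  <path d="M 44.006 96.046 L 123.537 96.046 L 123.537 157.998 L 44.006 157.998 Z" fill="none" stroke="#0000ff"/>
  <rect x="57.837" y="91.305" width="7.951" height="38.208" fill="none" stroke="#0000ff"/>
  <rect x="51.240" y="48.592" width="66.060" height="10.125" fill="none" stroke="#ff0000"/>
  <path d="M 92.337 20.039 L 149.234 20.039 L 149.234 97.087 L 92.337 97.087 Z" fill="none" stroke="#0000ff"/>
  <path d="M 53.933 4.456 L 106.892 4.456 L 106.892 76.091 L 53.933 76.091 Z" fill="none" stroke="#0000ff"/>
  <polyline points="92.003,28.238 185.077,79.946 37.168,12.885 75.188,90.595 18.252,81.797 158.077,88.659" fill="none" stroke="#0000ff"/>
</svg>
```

Since the viewBox matches the mm dimensions, user units are millimetres directly. The only transform is the Y-flip y_m = 184.012 − y_svg.

Shape 1 is a rectangle drawn with `<path>`. Its stroke #0000ff means cut at S839, F956. After flipping Y the toolpath is (44.006,87.966) → (123.537,87.966) → (123.537,26.014) → (44.006,26.014) → (44.006,87.966), returning to the start.

Shape 2 is a rectangle drawn with `<rect>`. Its stroke #0000ff means cut at S839, F956. After flipping Y the toolpath is (57.837,92.707) → (65.788,92.707) → (65.788,54.499) → (57.837,54.499) → (57.837,92.707), returning to the start.

Shape 3 is a rectangle drawn with `<rect>`. Its stroke #ff0000 means score at S535, F2186. After flipping Y the toolpath is (51.240,135.420) → (117.300,135.420) → (117.300,125.295) → (51.240,125.295) → (51.240,135.420), returning to the start.

Shape 4 is a rectangle drawn with `<path>`. Its stroke #0000ff means cut at S839, F956. After flipping Y the toolpath is (92.337,163.973) → (149.234,163.973) → (149.234,86.925) → (92.337,86.925) → (92.337,163.973), returning to the start.

Shape 5 is a rectangle drawn with `<path>`. Its stroke #0000ff means cut at S839, F956. After flipping Y the toolpath is (53.933,179.556) → (106.892,179.556) → (106.892,107.921) → (53.933,107.921) → (53.933,179.556), returning to the start.

Shape 6 is a open polyline drawn with `<polyline>`. Its stroke #0000ff means cut at S839, F956. After flipping Y the toolpath is (92.003,155.774) → (185.077,104.066) → (37.168,171.127) → (75.188,93.417) → (18.252,102.215) → (158.077,95.353).

(Gcodetools for Inkscape — laser output)
G21
G90
G00 X44.006 Y87.966
M4 S839
G01 X123.537 Y87.966 F956
G01 X123.537 Y26.014
G01 X44.006 Y26.014
G01 X44.006 Y87.966
M5
G00 X57.837 Y92.707
M4 S839
G01 X65.788 Y92.707 F956
G01 X65.788 Y54.499
G01 X57.837 Y54.499
G01 X57.837 Y92.707
M5
G00 X51.240 Y135.420
M4 S535
G01 X117.300 Y135.420 F2186
G01 X117.300 Y125.295
G01 X51.240 Y125.295
G01 X51.240 Y135.420
M5
G00 X92.337 Y163.973
M4 S839
G01 X149.234 Y163.973 F956
G01 X149.234 Y86.925
G01 X92.337 Y86.925
G01 X92.337 Y163.973
M5
G00 X53.933 Y179.556
M4 S839
G01 X106.892 Y179.556 F956
G01 X106.892 Y107.921
G01 X53.933 Y107.921
G01 X53.933 Y179.556
M5
G00 X92.003 Y155.774
M4 S839
G01 X185.077 Y104.066 F956
G01 X37.168 Y171.127
G01 X75.188 Y93.417
G01 X18.252 Y102.215
G01 X158.077 Y95.353
M5
G00 X0.000 Y0.000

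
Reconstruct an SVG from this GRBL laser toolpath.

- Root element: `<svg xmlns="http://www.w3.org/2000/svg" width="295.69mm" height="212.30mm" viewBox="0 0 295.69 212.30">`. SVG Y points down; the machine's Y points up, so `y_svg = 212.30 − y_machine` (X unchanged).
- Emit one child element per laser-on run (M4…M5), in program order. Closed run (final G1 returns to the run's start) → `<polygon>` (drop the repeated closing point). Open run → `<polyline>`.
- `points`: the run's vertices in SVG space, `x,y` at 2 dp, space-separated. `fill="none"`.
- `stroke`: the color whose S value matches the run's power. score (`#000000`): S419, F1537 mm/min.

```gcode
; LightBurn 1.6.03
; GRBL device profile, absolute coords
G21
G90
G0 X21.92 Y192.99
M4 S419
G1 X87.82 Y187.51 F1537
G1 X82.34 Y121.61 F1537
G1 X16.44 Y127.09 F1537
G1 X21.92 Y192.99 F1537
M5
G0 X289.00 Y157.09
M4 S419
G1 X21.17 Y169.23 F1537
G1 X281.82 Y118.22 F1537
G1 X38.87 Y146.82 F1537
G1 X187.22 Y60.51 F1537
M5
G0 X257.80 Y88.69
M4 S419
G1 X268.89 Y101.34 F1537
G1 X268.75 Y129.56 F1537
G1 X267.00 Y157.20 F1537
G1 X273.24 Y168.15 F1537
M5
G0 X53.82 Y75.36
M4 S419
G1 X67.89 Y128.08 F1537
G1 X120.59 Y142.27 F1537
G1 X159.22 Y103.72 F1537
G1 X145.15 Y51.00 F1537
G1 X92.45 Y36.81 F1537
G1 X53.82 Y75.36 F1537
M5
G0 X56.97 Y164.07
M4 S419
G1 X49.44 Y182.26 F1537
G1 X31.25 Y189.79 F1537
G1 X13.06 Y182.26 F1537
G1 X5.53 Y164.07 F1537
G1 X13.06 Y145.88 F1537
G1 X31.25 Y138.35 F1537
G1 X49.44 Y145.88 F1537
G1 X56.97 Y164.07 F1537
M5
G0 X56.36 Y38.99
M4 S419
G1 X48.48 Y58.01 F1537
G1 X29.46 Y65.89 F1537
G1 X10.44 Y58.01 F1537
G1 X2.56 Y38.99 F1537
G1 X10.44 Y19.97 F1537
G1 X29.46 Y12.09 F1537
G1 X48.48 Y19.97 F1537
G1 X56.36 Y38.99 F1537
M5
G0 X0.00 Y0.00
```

<svg xmlns="http://www.w3.org/2000/svg" width="295.69mm" height="212.30mm" viewBox="0 0 295.69 212.30">
  <polygon points="21.92,19.31 87.82,24.79 82.34,90.69 16.44,85.21" fill="none" stroke="#000000"/>
  <polyline points="289.00,55.21 21.17,43.07 281.82,94.08 38.87,65.48 187.22,151.79" fill="none" stroke="#000000"/>
  <polyline points="257.80,123.61 268.89,110.96 268.75,82.74 267.00,55.10 273.24,44.15" fill="none" stroke="#000000"/>
  <polygon points="53.82,136.94 67.89,84.22 120.59,70.03 159.22,108.58 145.15,161.30 92.45,175.49" fill="none" stroke="#000000"/>
  <polygon points="56.97,48.23 49.44,30.04 31.25,22.51 13.06,30.04 5.53,48.23 13.06,66.42 31.25,73.95 49.44,66.42" fill="none" stroke="#000000"/>
  <polygon points="56.36,173.31 48.48,154.29 29.46,146.41 10.44,154.29 2.56,173.31 10.44,192.33 29.46,200.21 48.48,192.33" fill="none" stroke="#000000"/>
</svg>

Machine Y-up, SVG Y-down with viewBox height 212.30, so y_svg = 212.30 − y_machine; X carries over. Every run uses S419, so all elements get stroke `#000000` (score).

Run 1: The run returns to its start, so emit a `<polygon>` with points (Y-flipped): 21.92,19.31 87.82,24.79 82.34,90.69 16.44,85.21.

Run 2: The run is open, so emit a `<polyline>` with points (Y-flipped): 289.00,55.21 21.17,43.07 281.82,94.08 38.87,65.48 187.22,151.79.

Run 3: The run is open, so emit a `<polyline>` with points (Y-flipped): 257.80,123.61 268.89,110.96 268.75,82.74 267.00,55.10 273.24,44.15.

Run 4: The run returns to its start, so emit a `<polygon>` with points (Y-flipped): 53.82,136.94 67.89,84.22 120.59,70.03 159.22,108.58 145.15,161.30 92.45,175.49.

Run 5: The run returns to its start, so emit a `<polygon>` with points (Y-flipped): 56.97,48.23 49.44,30.04 31.25,22.51 13.06,30.04 5.53,48.23 13.06,66.42 31.25,73.95 49.44,66.42.

Run 6: The run returns to its start, so emit a `<polygon>` with points (Y-flipped): 56.36,173.31 48.48,154.29 29.46,146.41 10.44,154.29 2.56,173.31 10.44,192.33 29.46,200.21 48.48,192.33.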